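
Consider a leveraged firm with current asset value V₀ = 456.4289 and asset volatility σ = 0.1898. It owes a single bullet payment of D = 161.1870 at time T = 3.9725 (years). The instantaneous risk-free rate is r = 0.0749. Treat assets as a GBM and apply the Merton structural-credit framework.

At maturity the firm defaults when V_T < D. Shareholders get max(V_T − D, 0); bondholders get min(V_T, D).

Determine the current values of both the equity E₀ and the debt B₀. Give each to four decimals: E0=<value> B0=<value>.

E0=336.7289 B0=119.7000

d₁ = [ln(V₀/D) + (r + σ²/2)T] / (σ√T)
   = [ln(456.4289/161.1870) + (0.0749 + 0.5·0.1898²)·3.9725] / (0.1898·√3.9725)
   = [1.040868 + 0.369093] / 0.378293 = 3.727167
d₂ = d₁ − σ√T = 3.727167 − 0.378293 = 3.348874
N(d₁) = 0.999903,  N(d₂) = 0.999594,  e^(−rT) = 0.742643
E₀ = V₀·N(d₁) − D·e^(−rT)·N(d₂)
   = 456.4289·0.999903 − 161.1870·0.742643·0.999594 = 336.728925
B₀ = V₀ − E₀ = 456.4289 − 336.728925 = 119.699975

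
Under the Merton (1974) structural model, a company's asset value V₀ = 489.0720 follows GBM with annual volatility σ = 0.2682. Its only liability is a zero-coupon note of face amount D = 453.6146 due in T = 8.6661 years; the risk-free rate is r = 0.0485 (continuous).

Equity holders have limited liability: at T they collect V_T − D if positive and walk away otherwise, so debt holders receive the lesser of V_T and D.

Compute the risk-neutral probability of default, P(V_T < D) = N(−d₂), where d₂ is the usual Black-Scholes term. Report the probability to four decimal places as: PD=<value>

PD=0.4079

d₁ = [ln(V₀/D) + (r + σ²/2)T] / (σ√T)
   = [ln(489.0720/453.6146) + (0.0485 + 0.5·0.2682²)·8.6661] / (0.2682·√8.6661)
   = [0.075262 + 0.731988] / 0.789534 = 1.022438
d₂ = d₁ − σ√T = 1.022438 − 0.789534 = 0.232905
risk-neutral PD = N(−d₂) = N(-0.232905) = 0.407918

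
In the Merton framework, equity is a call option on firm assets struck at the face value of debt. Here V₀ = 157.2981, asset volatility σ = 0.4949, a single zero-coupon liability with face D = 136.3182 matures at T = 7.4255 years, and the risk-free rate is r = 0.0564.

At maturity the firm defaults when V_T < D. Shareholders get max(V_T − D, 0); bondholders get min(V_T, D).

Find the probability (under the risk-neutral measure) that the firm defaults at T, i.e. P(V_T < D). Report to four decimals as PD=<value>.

d₁ = [ln(V₀/D) + (r + σ²/2)T] / (σ√T)
   = [ln(157.2981/136.3182) + (0.0564 + 0.5·0.4949²)·7.4255] / (0.4949·√7.4255)
   = [0.143151 + 1.328147] / 1.348591 = 1.090989
d₂ = d₁ − σ√T = 1.090989 − 1.348591 = -0.257602
risk-neutral PD = N(−d₂) = N(0.257602) = 0.601643

PD=0.6016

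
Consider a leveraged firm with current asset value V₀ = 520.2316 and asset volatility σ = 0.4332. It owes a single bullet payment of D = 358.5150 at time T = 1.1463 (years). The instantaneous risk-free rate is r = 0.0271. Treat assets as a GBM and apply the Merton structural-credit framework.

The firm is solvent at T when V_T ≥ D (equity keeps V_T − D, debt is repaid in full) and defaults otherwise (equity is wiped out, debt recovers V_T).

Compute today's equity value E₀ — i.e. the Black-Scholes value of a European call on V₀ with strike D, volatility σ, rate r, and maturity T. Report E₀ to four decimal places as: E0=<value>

d₁ = [ln(V₀/D) + (r + σ²/2)T] / (σ√T)
   = [ln(520.2316/358.5150) + (0.0271 + 0.5·0.4332²)·1.1463] / (0.4332·√1.1463)
   = [0.372304 + 0.138623] / 0.463807 = 1.101593
d₂ = d₁ − σ√T = 1.101593 − 0.463807 = 0.637786
N(d₁) = 0.864681,  N(d₂) = 0.738193,  e^(−rT) = 0.969413
E₀ = V₀·N(d₁) − D·e^(−rT)·N(d₂)
   = 520.2316·0.864681 − 358.5150·0.969413·0.738193 = 193.275805

E0=193.2758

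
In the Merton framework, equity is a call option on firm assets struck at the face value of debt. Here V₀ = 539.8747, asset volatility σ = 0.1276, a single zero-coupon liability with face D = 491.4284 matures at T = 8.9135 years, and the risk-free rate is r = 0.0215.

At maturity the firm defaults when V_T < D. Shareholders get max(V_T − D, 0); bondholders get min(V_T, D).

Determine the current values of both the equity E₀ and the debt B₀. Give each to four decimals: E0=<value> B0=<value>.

E0=157.2981 B0=382.5766

d₁ = [ln(V₀/D) + (r + σ²/2)T] / (σ√T)
   = [ln(539.8747/491.4284) + (0.0215 + 0.5·0.1276²)·8.9135] / (0.1276·√8.9135)
   = [0.094021 + 0.264204] / 0.380956 = 0.940331
d₂ = d₁ − σ√T = 0.940331 − 0.380956 = 0.559375
N(d₁) = 0.826476,  N(d₂) = 0.712047,  e^(−rT) = 0.825604
E₀ = V₀·N(d₁) − D·e^(−rT)·N(d₂)
   = 539.8747·0.826476 − 491.4284·0.825604·0.712047 = 157.298110
B₀ = V₀ − E₀ = 539.8747 − 157.298110 = 382.576590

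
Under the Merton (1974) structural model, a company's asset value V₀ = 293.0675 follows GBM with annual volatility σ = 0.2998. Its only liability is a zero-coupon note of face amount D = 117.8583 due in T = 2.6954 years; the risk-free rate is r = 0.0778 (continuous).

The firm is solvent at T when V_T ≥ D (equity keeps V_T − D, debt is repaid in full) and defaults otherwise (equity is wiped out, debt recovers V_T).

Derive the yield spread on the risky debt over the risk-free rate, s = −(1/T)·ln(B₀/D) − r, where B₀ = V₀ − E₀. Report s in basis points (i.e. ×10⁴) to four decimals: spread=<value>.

d₁ = [ln(V₀/D) + (r + σ²/2)T] / (σ√T)
   = [ln(293.0675/117.8583) + (0.0778 + 0.5·0.2998²)·2.6954] / (0.2998·√2.6954)
   = [0.910920 + 0.330833] / 0.492202 = 2.522854
d₂ = d₁ − σ√T = 2.522854 − 0.492202 = 2.030652
N(d₁) = 0.994180,  N(d₂) = 0.978855,  e^(−rT) = 0.810826
E₀ = V₀·N(d₁) − D·e^(−rT)·N(d₂)
   = 293.0675·0.994180 − 117.8583·0.810826·0.978855 = 197.819890
B₀ = V₀ − E₀ = 293.0675 − 197.819890 = 95.247610
spread = −(1/T)·ln(B₀/D) − r = −(1/2.6954)·ln(95.247610/117.8583) − 0.0778 = 0.00122468
in basis points: 0.00122468 × 10⁴ = 12.2468 bp

spread=12.2468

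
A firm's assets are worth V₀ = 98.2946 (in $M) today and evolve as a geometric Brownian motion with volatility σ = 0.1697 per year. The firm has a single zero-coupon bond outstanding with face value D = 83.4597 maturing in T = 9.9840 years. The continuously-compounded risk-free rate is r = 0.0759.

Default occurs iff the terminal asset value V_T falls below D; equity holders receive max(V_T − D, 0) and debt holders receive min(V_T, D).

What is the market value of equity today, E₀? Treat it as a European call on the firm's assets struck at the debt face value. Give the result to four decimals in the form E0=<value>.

d₁ = [ln(V₀/D) + (r + σ²/2)T] / (σ√T)
   = [ln(98.2946/83.4597) + (0.0759 + 0.5·0.1697²)·9.9840] / (0.1697·√9.9840)
   = [0.163605 + 0.901546] / 0.536209 = 1.986447
d₂ = d₁ − σ√T = 1.986447 − 0.536209 = 1.450238
N(d₁) = 0.976508,  N(d₂) = 0.926504,  e^(−rT) = 0.468703
E₀ = V₀·N(d₁) − D·e^(−rT)·N(d₂)
   = 98.2946·0.976508 − 83.4597·0.468703·0.926504 = 59.742658

E0=59.7427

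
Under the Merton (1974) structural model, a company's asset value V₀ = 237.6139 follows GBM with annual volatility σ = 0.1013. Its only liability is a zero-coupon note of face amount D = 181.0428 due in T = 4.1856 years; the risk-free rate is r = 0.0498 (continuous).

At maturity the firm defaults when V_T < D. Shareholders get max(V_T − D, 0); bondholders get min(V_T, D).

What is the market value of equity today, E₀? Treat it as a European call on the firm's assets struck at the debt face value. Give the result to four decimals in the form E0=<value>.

E0=90.7688

d₁ = [ln(V₀/D) + (r + σ²/2)T] / (σ√T)
   = [ln(237.6139/181.0428) + (0.0498 + 0.5·0.1013²)·4.1856] / (0.1013·√4.1856)
   = [0.271914 + 0.229919] / 0.207247 = 2.421420
d₂ = d₁ − σ√T = 2.421420 − 0.207247 = 2.214173
N(d₁) = 0.992270,  N(d₂) = 0.986592,  e^(−rT) = 0.811847
E₀ = V₀·N(d₁) − D·e^(−rT)·N(d₂)
   = 237.6139·0.992270 − 181.0428·0.811847·0.986592 = 90.768778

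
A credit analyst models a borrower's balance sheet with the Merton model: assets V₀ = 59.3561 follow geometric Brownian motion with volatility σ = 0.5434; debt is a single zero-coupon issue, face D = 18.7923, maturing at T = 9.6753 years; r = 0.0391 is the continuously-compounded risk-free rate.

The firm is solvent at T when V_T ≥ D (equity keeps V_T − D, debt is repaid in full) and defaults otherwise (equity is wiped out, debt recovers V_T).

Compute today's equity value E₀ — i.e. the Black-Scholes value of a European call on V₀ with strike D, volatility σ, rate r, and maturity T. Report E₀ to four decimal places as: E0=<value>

d₁ = [ln(V₀/D) + (r + σ²/2)T] / (σ√T)
   = [ln(59.3561/18.7923) + (0.0391 + 0.5·0.5434²)·9.6753] / (0.5434·√9.6753)
   = [1.150108 + 1.806783] / 1.690254 = 1.749377
d₂ = d₁ − σ√T = 1.749377 − 1.690254 = 0.059123
N(d₁) = 0.959887,  N(d₂) = 0.523573,  e^(−rT) = 0.685022
E₀ = V₀·N(d₁) − D·e^(−rT)·N(d₂)
   = 59.3561·0.959887 − 18.7923·0.685022·0.523573 = 50.235122

E0=50.2351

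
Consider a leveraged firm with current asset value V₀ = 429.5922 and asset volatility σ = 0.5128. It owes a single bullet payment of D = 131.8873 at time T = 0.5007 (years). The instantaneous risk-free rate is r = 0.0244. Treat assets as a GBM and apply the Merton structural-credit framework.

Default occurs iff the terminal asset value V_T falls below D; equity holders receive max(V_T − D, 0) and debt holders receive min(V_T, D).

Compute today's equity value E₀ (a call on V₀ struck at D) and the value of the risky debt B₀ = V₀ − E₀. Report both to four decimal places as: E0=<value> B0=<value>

d₁ = [ln(V₀/D) + (r + σ²/2)T] / (σ√T)
   = [ln(429.5922/131.8873) + (0.0244 + 0.5·0.5128²)·0.5007] / (0.5128·√0.5007)
   = [1.180889 + 0.078050] / 0.362858 = 3.469507
d₂ = d₁ − σ√T = 3.469507 − 0.362858 = 3.106649
N(d₁) = 0.999739,  N(d₂) = 0.999054,  e^(−rT) = 0.987857
E₀ = V₀·N(d₁) − D·e^(−rT)·N(d₂)
   = 429.5922·0.999739 − 131.8873·0.987857·0.999054 = 299.317641
B₀ = V₀ − E₀ = 429.5922 − 299.317641 = 130.274559

E0=299.3176 B0=130.2746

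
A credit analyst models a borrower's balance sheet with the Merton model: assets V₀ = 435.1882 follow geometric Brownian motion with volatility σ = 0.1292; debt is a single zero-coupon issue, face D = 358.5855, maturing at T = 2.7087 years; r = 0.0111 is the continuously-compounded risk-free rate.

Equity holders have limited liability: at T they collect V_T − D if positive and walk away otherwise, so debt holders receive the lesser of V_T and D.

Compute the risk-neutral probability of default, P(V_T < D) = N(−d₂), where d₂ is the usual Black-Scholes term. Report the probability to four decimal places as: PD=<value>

PD=0.1722

d₁ = [ln(V₀/D) + (r + σ²/2)T] / (σ√T)
   = [ln(435.1882/358.5855) + (0.0111 + 0.5·0.1292²)·2.7087] / (0.1292·√2.7087)
   = [0.193611 + 0.052674] / 0.212639 = 1.158234
d₂ = d₁ − σ√T = 1.158234 − 0.212639 = 0.945595
risk-neutral PD = N(−d₂) = N(-0.945595) = 0.172178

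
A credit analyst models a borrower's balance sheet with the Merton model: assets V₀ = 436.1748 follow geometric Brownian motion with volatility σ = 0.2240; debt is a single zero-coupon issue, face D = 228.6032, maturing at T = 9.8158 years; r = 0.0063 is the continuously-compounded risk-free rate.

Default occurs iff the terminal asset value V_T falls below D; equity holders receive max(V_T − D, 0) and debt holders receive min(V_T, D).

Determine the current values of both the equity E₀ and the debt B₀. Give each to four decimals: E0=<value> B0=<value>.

E0=238.2119 B0=197.9629

d₁ = [ln(V₀/D) + (r + σ²/2)T] / (σ√T)
   = [ln(436.1748/228.6032) + (0.0063 + 0.5·0.2240²)·9.8158] / (0.2240·√9.8158)
   = [0.646055 + 0.308098] / 0.701796 = 1.359588
d₂ = d₁ − σ√T = 1.359588 − 0.701796 = 0.657792
N(d₁) = 0.913020,  N(d₂) = 0.744664,  e^(−rT) = 0.940034
E₀ = V₀·N(d₁) − D·e^(−rT)·N(d₂)
   = 436.1748·0.913020 − 228.6032·0.940034·0.744664 = 238.211860
B₀ = V₀ − E₀ = 436.1748 − 238.211860 = 197.962940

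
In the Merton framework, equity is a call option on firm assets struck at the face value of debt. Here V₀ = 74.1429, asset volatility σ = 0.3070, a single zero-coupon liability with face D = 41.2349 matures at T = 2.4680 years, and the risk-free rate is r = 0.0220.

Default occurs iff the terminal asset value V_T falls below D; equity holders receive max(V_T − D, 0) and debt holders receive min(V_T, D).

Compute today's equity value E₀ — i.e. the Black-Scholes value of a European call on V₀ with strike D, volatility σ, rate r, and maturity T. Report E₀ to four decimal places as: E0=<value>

d₁ = [ln(V₀/D) + (r + σ²/2)T] / (σ√T)
   = [ln(74.1429/41.2349) + (0.0220 + 0.5·0.3070²)·2.4680] / (0.3070·√2.4680)
   = [0.586709 + 0.170599] / 0.482293 = 1.570225
d₂ = d₁ − σ√T = 1.570225 − 0.482293 = 1.087932
N(d₁) = 0.941819,  N(d₂) = 0.861687,  e^(−rT) = 0.947152
E₀ = V₀·N(d₁) − D·e^(−rT)·N(d₂)
   = 74.1429·0.941819 − 41.2349·0.947152·0.861687 = 36.175352

E0=36.1754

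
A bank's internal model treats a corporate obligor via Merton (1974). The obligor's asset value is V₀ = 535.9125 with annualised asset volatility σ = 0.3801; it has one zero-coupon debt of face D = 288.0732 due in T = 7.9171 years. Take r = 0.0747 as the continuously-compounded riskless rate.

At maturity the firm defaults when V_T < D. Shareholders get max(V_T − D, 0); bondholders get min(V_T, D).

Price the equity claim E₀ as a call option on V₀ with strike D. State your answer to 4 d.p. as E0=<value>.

d₁ = [ln(V₀/D) + (r + σ²/2)T] / (σ√T)
   = [ln(535.9125/288.0732) + (0.0747 + 0.5·0.3801²)·7.9171] / (0.3801·√7.9171)
   = [0.620756 + 1.163323] / 1.069500 = 1.668143
d₂ = d₁ − σ√T = 1.668143 − 1.069500 = 0.598642
N(d₁) = 0.952356,  N(d₂) = 0.725294,  e^(−rT) = 0.553548
E₀ = V₀·N(d₁) − D·e^(−rT)·N(d₂)
   = 535.9125·0.952356 − 288.0732·0.553548·0.725294 = 394.722582

E0=394.7226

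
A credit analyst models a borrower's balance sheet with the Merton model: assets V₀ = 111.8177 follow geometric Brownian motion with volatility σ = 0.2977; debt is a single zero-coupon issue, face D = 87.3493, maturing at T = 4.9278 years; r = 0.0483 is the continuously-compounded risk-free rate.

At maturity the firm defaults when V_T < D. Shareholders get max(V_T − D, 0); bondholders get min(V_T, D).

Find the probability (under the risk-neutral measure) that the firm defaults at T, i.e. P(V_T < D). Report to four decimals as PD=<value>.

d₁ = [ln(V₀/D) + (r + σ²/2)T] / (σ√T)
   = [ln(111.8177/87.3493) + (0.0483 + 0.5·0.2977²)·4.9278] / (0.2977·√4.9278)
   = [0.246955 + 0.456377] / 0.660854 = 1.064277
d₂ = d₁ − σ√T = 1.064277 − 0.660854 = 0.403423
risk-neutral PD = N(−d₂) = N(-0.403423) = 0.343318

PD=0.3433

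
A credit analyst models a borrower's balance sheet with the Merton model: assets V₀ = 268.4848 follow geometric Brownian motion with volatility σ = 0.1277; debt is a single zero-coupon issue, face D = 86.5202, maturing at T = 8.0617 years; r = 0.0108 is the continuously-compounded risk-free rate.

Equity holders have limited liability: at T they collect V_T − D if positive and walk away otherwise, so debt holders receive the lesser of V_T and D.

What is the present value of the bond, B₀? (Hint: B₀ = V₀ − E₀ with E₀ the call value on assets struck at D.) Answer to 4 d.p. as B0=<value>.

B0=79.3006

d₁ = [ln(V₀/D) + (r + σ²/2)T] / (σ√T)
   = [ln(268.4848/86.5202) + (0.0108 + 0.5·0.1277²)·8.0617] / (0.1277·√8.0617)
   = [1.132416 + 0.152799] / 0.362580 = 3.544635
d₂ = d₁ − σ√T = 3.544635 − 0.362580 = 3.182055
N(d₁) = 0.999803,  N(d₂) = 0.999269,  e^(−rT) = 0.916616
E₀ = V₀·N(d₁) − D·e^(−rT)·N(d₂)
   = 268.4848·0.999803 − 86.5202·0.916616·0.999269 = 189.184185
B₀ = V₀ − E₀ = 268.4848 − 189.184185 = 79.300615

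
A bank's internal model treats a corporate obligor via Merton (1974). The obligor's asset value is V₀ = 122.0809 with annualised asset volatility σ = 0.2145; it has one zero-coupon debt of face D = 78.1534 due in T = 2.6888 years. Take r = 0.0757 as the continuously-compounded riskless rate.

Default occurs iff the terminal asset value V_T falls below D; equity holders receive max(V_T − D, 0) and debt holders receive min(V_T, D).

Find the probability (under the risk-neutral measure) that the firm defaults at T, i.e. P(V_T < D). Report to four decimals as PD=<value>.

PD=0.0474

d₁ = [ln(V₀/D) + (r + σ²/2)T] / (σ√T)
   = [ln(122.0809/78.1534) + (0.0757 + 0.5·0.2145²)·2.6888] / (0.2145·√2.6888)
   = [0.446010 + 0.265398] / 0.351728 = 2.022612
d₂ = d₁ − σ√T = 2.022612 − 0.351728 = 1.670885
risk-neutral PD = N(−d₂) = N(-1.670885) = 0.047372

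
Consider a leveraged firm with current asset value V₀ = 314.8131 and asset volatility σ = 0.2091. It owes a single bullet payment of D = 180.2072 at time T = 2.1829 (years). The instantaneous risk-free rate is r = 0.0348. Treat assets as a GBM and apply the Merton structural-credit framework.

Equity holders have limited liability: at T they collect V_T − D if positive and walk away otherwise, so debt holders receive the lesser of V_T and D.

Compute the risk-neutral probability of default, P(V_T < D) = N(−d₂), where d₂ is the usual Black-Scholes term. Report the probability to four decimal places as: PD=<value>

PD=0.0289

d₁ = [ln(V₀/D) + (r + σ²/2)T] / (σ√T)
   = [ln(314.8131/180.2072) + (0.0348 + 0.5·0.2091²)·2.1829] / (0.2091·√2.1829)
   = [0.557872 + 0.123686] / 0.308938 = 2.206134
d₂ = d₁ − σ√T = 2.206134 − 0.308938 = 1.897196
risk-neutral PD = N(−d₂) = N(-1.897196) = 0.028901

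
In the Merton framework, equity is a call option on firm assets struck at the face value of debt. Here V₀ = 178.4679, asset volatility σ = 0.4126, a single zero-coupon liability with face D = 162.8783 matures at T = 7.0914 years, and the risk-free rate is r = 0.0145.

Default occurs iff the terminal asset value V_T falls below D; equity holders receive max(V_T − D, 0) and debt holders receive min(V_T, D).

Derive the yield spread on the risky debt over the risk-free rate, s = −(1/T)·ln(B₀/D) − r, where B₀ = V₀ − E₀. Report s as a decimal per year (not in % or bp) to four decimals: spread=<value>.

spread=0.0632

d₁ = [ln(V₀/D) + (r + σ²/2)T] / (σ√T)
   = [ln(178.4679/162.8783) + (0.0145 + 0.5·0.4126²)·7.0914] / (0.4126·√7.0914)
   = [0.091405 + 0.706441] / 1.098741 = 0.726146
d₂ = d₁ − σ√T = 0.726146 − 1.098741 = -0.372595
N(d₁) = 0.766125,  N(d₂) = 0.354725,  e^(−rT) = 0.902285
E₀ = V₀·N(d₁) − D·e^(−rT)·N(d₂)
   = 178.4679·0.766125 − 162.8783·0.902285·0.354725 = 84.597475
B₀ = V₀ − E₀ = 178.4679 − 84.597475 = 93.870425
spread = −(1/T)·ln(B₀/D) − r = −(1/7.0914)·ln(93.870425/162.8783) − 0.0145 = 0.06321215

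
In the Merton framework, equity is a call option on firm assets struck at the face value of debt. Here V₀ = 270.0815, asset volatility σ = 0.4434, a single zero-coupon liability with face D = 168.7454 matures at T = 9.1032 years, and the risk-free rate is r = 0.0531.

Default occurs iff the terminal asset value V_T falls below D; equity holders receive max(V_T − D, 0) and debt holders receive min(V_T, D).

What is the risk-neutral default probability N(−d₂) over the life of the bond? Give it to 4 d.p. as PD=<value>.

PD=0.4825

d₁ = [ln(V₀/D) + (r + σ²/2)T] / (σ√T)
   = [ln(270.0815/168.7454) + (0.0531 + 0.5·0.4434²)·9.1032] / (0.4434·√9.1032)
   = [0.470333 + 1.378241] / 1.337805 = 1.381796
d₂ = d₁ − σ√T = 1.381796 − 1.337805 = 0.043991
risk-neutral PD = N(−d₂) = N(-0.043991) = 0.482456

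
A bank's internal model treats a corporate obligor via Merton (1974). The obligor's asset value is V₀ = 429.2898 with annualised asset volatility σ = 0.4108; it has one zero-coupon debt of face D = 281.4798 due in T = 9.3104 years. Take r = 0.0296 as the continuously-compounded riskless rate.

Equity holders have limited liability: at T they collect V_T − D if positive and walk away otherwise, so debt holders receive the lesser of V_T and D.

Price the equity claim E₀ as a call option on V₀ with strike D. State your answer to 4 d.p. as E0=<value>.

d₁ = [ln(V₀/D) + (r + σ²/2)T] / (σ√T)
   = [ln(429.2898/281.4798) + (0.0296 + 0.5·0.4108²)·9.3104] / (0.4108·√9.3104)
   = [0.422072 + 1.061184] / 1.253472 = 1.183318
d₂ = d₁ − σ√T = 1.183318 − 1.253472 = -0.070154
N(d₁) = 0.881658,  N(d₂) = 0.472035,  e^(−rT) = 0.759126
E₀ = V₀·N(d₁) − D·e^(−rT)·N(d₂)
   = 429.2898·0.881658 − 281.4798·0.759126·0.472035 = 277.623086

E0=277.6231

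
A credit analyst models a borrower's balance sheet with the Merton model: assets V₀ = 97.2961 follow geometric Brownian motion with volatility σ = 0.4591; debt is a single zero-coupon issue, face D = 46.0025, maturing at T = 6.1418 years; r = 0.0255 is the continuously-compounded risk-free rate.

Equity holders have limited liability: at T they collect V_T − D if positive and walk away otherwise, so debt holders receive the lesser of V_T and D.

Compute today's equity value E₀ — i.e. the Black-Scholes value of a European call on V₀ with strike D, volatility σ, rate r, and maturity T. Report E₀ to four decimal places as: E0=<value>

E0=65.7143

d₁ = [ln(V₀/D) + (r + σ²/2)T] / (σ√T)
   = [ln(97.2961/46.0025) + (0.0255 + 0.5·0.4591²)·6.1418] / (0.4591·√6.1418)
   = [0.749063 + 0.803878] / 1.137772 = 1.364897
d₂ = d₁ − σ√T = 1.364897 − 1.137772 = 0.227125
N(d₁) = 0.913857,  N(d₂) = 0.589837,  e^(−rT) = 0.855032
E₀ = V₀·N(d₁) − D·e^(−rT)·N(d₂)
   = 97.2961·0.913857 − 46.0025·0.855032·0.589837 = 65.714327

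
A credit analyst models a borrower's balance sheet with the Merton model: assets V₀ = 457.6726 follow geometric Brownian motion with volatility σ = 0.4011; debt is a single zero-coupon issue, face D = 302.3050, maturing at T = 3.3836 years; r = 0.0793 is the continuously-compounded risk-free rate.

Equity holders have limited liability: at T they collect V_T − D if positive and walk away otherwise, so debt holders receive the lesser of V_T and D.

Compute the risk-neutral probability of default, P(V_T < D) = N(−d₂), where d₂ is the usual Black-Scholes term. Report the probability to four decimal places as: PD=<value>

d₁ = [ln(V₀/D) + (r + σ²/2)T] / (σ√T)
   = [ln(457.6726/302.3050) + (0.0793 + 0.5·0.4011²)·3.3836] / (0.4011·√3.3836)
   = [0.414718 + 0.540498] / 0.737806 = 1.294671
d₂ = d₁ − σ√T = 1.294671 − 0.737806 = 0.556865
risk-neutral PD = N(−d₂) = N(-0.556865) = 0.288810

PD=0.2888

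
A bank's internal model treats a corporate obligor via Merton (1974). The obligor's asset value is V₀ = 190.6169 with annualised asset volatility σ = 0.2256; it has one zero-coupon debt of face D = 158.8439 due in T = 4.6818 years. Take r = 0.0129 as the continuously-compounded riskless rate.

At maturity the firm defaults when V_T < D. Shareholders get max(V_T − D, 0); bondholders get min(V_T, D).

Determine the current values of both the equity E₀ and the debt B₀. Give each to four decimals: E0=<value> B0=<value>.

d₁ = [ln(V₀/D) + (r + σ²/2)T] / (σ√T)
   = [ln(190.6169/158.8439) + (0.0129 + 0.5·0.2256²)·4.6818] / (0.2256·√4.6818)
   = [0.182344 + 0.179536] / 0.488141 = 0.741342
d₂ = d₁ − σ√T = 0.741342 − 0.488141 = 0.253201
N(d₁) = 0.770757,  N(d₂) = 0.599944,  e^(−rT) = 0.941392
E₀ = V₀·N(d₁) − D·e^(−rT)·N(d₂)
   = 190.6169·0.770757 − 158.8439·0.941392·0.599944 = 57.207092
B₀ = V₀ − E₀ = 190.6169 − 57.207092 = 133.409808

E0=57.2071 B0=133.4098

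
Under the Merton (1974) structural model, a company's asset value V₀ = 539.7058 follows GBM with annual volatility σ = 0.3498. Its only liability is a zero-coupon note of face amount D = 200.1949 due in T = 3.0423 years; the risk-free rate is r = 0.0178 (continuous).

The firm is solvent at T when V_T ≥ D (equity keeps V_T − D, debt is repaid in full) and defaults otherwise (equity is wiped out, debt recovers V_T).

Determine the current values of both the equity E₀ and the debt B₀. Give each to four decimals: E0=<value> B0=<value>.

d₁ = [ln(V₀/D) + (r + σ²/2)T] / (σ√T)
   = [ln(539.7058/200.1949) + (0.0178 + 0.5·0.3498²)·3.0423] / (0.3498·√3.0423)
   = [0.991733 + 0.240281] / 0.610128 = 2.019271
d₂ = d₁ − σ√T = 2.019271 − 0.610128 = 1.409144
N(d₁) = 0.978270,  N(d₂) = 0.920604,  e^(−rT) = 0.947287
E₀ = V₀·N(d₁) − D·e^(−rT)·N(d₂)
   = 539.7058·0.978270 − 200.1949·0.947287·0.920604 = 353.393078
B₀ = V₀ − E₀ = 539.7058 − 353.393078 = 186.312722

E0=353.3931 B0=186.3127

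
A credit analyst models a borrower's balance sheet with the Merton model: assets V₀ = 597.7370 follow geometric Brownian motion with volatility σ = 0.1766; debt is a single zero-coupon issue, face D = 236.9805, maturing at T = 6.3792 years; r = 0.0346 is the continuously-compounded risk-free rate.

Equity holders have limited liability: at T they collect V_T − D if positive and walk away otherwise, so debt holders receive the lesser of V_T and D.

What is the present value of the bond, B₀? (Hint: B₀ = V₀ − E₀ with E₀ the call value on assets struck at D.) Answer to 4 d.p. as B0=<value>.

B0=189.8066

d₁ = [ln(V₀/D) + (r + σ²/2)T] / (σ√T)
   = [ln(597.7370/236.9805) + (0.0346 + 0.5·0.1766²)·6.3792] / (0.1766·√6.3792)
   = [0.925173 + 0.320196] / 0.446040 = 2.792057
d₂ = d₁ − σ√T = 2.792057 − 0.446040 = 2.346017
N(d₁) = 0.997381,  N(d₂) = 0.990512,  e^(−rT) = 0.801941
E₀ = V₀·N(d₁) − D·e^(−rT)·N(d₂)
   = 597.7370·0.997381 − 236.9805·0.801941·0.990512 = 407.930407
B₀ = V₀ − E₀ = 597.7370 − 407.930407 = 189.806593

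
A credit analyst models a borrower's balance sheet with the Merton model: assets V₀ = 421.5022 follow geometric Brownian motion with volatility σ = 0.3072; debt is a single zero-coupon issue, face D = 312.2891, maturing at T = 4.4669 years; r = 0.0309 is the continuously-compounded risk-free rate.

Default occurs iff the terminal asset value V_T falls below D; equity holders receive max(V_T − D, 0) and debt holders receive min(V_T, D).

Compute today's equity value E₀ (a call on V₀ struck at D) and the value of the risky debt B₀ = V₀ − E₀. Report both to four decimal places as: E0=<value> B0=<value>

d₁ = [ln(V₀/D) + (r + σ²/2)T] / (σ√T)
   = [ln(421.5022/312.2891) + (0.0309 + 0.5·0.3072²)·4.4669] / (0.3072·√4.4669)
   = [0.299896 + 0.348802] / 0.649268 = 0.999121
d₂ = d₁ − σ√T = 0.999121 − 0.649268 = 0.349852
N(d₁) = 0.841132,  N(d₂) = 0.636775,  e^(−rT) = 0.871075
E₀ = V₀·N(d₁) − D·e^(−rT)·N(d₂)
   = 421.5022·0.841132 − 312.2891·0.871075·0.636775 = 181.318753
B₀ = V₀ − E₀ = 421.5022 − 181.318753 = 240.183447

E0=181.3188 B0=240.1834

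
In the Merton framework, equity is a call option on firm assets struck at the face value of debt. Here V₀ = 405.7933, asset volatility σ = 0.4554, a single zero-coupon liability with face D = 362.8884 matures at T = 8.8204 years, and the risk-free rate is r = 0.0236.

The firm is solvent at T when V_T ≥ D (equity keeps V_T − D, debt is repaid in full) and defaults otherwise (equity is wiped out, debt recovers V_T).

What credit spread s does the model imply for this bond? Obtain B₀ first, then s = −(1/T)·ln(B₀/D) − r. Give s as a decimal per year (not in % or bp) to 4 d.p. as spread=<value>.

d₁ = [ln(V₀/D) + (r + σ²/2)T] / (σ√T)
   = [ln(405.7933/362.8884) + (0.0236 + 0.5·0.4554²)·8.8204] / (0.4554·√8.8204)
   = [0.111749 + 1.122789] / 1.352500 = 0.912782
d₂ = d₁ − σ√T = 0.912782 − 1.352500 = -0.439717
N(d₁) = 0.819321,  N(d₂) = 0.330071,  e^(−rT) = 0.812076
E₀ = V₀·N(d₁) − D·e^(−rT)·N(d₂)
   = 405.7933·0.819321 − 362.8884·0.812076·0.330071 = 235.205600
B₀ = V₀ − E₀ = 405.7933 − 235.205600 = 170.587700
spread = −(1/T)·ln(B₀/D) − r = −(1/8.8204)·ln(170.587700/362.8884) − 0.0236 = 0.06197954

spread=0.0620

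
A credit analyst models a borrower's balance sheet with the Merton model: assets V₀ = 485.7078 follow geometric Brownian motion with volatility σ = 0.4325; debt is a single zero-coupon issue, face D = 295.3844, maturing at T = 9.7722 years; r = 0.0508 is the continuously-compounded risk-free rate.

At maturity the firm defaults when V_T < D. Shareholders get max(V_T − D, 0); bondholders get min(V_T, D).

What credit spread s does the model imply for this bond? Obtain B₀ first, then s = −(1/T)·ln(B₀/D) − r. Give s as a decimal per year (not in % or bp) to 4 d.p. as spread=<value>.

d₁ = [ln(V₀/D) + (r + σ²/2)T] / (σ√T)
   = [ln(485.7078/295.3844) + (0.0508 + 0.5·0.4325²)·9.7722] / (0.4325·√9.7722)
   = [0.497330 + 1.410403] / 1.352017 = 1.411027
d₂ = d₁ − σ√T = 1.411027 − 1.352017 = 0.059009
N(d₁) = 0.920882,  N(d₂) = 0.523528,  e^(−rT) = 0.608701
E₀ = V₀·N(d₁) − D·e^(−rT)·N(d₂)
   = 485.7078·0.920882 − 295.3844·0.608701·0.523528 = 353.148680
B₀ = V₀ − E₀ = 485.7078 − 353.148680 = 132.559120
spread = −(1/T)·ln(B₀/D) − r = −(1/9.7722)·ln(132.559120/295.3844) − 0.0508 = 0.03119268

spread=0.0312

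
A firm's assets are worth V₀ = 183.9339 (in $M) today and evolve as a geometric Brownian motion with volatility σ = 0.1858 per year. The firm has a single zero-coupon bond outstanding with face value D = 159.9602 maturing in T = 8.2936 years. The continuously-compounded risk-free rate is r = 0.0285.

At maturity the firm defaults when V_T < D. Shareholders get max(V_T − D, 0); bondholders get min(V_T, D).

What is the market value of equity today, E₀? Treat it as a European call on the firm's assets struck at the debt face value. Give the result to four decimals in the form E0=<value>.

E0=69.0128

d₁ = [ln(V₀/D) + (r + σ²/2)T] / (σ√T)
   = [ln(183.9339/159.9602) + (0.0285 + 0.5·0.1858²)·8.2936] / (0.1858·√8.2936)
   = [0.139651 + 0.379522] / 0.535078 = 0.970276
d₂ = d₁ − σ√T = 0.970276 − 0.535078 = 0.435197
N(d₁) = 0.834045,  N(d₂) = 0.668290,  e^(−rT) = 0.789490
E₀ = V₀·N(d₁) − D·e^(−rT)·N(d₂)
   = 183.9339·0.834045 − 159.9602·0.789490·0.668290 = 69.012807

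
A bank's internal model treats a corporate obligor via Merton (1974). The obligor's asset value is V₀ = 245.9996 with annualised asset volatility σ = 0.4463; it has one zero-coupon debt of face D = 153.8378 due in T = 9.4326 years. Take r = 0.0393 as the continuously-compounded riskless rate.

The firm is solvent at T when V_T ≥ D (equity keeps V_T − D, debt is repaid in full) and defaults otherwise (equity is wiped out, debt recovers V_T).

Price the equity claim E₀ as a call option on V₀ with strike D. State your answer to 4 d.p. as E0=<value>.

d₁ = [ln(V₀/D) + (r + σ²/2)T] / (σ√T)
   = [ln(245.9996/153.8378) + (0.0393 + 0.5·0.4463²)·9.4326] / (0.4463·√9.4326)
   = [0.469431 + 1.310111] / 1.370701 = 1.298272
d₂ = d₁ − σ√T = 1.298272 − 1.370701 = -0.072428
N(d₁) = 0.902903,  N(d₂) = 0.471130,  e^(−rT) = 0.690250
E₀ = V₀·N(d₁) − D·e^(−rT)·N(d₂)
   = 245.9996·0.902903 − 153.8378·0.690250·0.471130 = 172.086069

E0=172.0861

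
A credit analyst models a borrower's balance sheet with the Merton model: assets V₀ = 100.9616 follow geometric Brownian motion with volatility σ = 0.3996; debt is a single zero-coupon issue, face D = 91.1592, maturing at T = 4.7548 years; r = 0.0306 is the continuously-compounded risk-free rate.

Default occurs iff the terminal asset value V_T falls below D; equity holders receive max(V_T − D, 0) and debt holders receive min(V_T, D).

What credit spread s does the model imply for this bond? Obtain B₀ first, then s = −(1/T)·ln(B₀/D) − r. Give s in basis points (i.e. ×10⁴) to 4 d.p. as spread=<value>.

spread=627.9888

d₁ = [ln(V₀/D) + (r + σ²/2)T] / (σ√T)
   = [ln(100.9616/91.1592) + (0.0306 + 0.5·0.3996²)·4.7548] / (0.3996·√4.7548)
   = [0.102133 + 0.525120] / 0.871348 = 0.719865
d₂ = d₁ − σ√T = 0.719865 − 0.871348 = -0.151482
N(d₁) = 0.764196,  N(d₂) = 0.439798,  e^(−rT) = 0.864593
E₀ = V₀·N(d₁) − D·e^(−rT)·N(d₂)
   = 100.9616·0.764196 − 91.1592·0.864593·0.439798 = 42.491564
B₀ = V₀ − E₀ = 100.9616 − 42.491564 = 58.470036
spread = −(1/T)·ln(B₀/D) − r = −(1/4.7548)·ln(58.470036/91.1592) − 0.0306 = 0.06279888
in basis points: 0.06279888 × 10⁴ = 627.9888 bp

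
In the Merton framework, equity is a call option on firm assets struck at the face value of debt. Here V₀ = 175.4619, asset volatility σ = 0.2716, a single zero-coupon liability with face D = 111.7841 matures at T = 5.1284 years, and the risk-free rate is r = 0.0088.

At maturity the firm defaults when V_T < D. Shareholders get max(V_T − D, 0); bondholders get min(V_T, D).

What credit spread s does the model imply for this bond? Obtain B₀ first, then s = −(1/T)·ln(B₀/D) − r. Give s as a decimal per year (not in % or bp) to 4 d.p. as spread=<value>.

d₁ = [ln(V₀/D) + (r + σ²/2)T] / (σ√T)
   = [ln(175.4619/111.7841) + (0.0088 + 0.5·0.2716²)·5.1284] / (0.2716·√5.1284)
   = [0.450853 + 0.234282] / 0.615065 = 1.113923
d₂ = d₁ − σ√T = 1.113923 − 0.615065 = 0.498859
N(d₁) = 0.867344,  N(d₂) = 0.691061,  e^(−rT) = 0.955873
E₀ = V₀·N(d₁) − D·e^(−rT)·N(d₂)
   = 175.4619·0.867344 − 111.7841·0.955873·0.691061 = 78.345007
B₀ = V₀ − E₀ = 175.4619 − 78.345007 = 97.116893
spread = −(1/T)·ln(B₀/D) − r = −(1/5.1284)·ln(97.116893/111.7841) − 0.0088 = 0.01862649

spread=0.0186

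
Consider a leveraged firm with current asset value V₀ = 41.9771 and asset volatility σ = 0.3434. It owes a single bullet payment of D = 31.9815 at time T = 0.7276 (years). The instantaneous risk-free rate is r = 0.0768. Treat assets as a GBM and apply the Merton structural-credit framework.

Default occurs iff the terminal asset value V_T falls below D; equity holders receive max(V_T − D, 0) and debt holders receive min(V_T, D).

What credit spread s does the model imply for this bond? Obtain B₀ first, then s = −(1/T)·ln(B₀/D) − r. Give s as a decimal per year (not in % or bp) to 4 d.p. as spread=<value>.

d₁ = [ln(V₀/D) + (r + σ²/2)T] / (σ√T)
   = [ln(41.9771/31.9815) + (0.0768 + 0.5·0.3434²)·0.7276] / (0.3434·√0.7276)
   = [0.271967 + 0.098780] / 0.292918 = 1.265700
d₂ = d₁ − σ√T = 1.265700 − 0.292918 = 0.972782
N(d₁) = 0.897190,  N(d₂) = 0.834669,  e^(−rT) = 0.945653
E₀ = V₀·N(d₁) − D·e^(−rT)·N(d₂)
   = 41.9771·0.897190 − 31.9815·0.945653·0.834669 = 12.418194
B₀ = V₀ − E₀ = 41.9771 − 12.418194 = 29.558906
spread = −(1/T)·ln(B₀/D) − r = −(1/0.7276)·ln(29.558906/31.9815) − 0.0768 = 0.03146351

spread=0.0315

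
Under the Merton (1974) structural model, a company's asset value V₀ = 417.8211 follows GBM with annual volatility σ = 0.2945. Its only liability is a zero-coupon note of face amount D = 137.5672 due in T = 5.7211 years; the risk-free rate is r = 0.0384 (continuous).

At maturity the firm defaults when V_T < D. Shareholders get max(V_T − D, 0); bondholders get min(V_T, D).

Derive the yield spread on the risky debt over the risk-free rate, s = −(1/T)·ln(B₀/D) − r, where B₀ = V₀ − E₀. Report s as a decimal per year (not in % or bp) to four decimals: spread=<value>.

d₁ = [ln(V₀/D) + (r + σ²/2)T] / (σ√T)
   = [ln(417.8211/137.5672) + (0.0384 + 0.5·0.2945²)·5.7211] / (0.2945·√5.7211)
   = [1.110941 + 0.467786] / 0.704409 = 2.241207
d₂ = d₁ − σ√T = 2.241207 − 0.704409 = 1.536798
N(d₁) = 0.987494,  N(d₂) = 0.937829,  e^(−rT) = 0.802767
E₀ = V₀·N(d₁) − D·e^(−rT)·N(d₂)
   = 417.8211·0.987494 − 137.5672·0.802767·0.937829 = 309.027091
B₀ = V₀ − E₀ = 417.8211 − 309.027091 = 108.794009
spread = −(1/T)·ln(B₀/D) − r = −(1/5.7211)·ln(108.794009/137.5672) − 0.0384 = 0.00261593

spread=0.0026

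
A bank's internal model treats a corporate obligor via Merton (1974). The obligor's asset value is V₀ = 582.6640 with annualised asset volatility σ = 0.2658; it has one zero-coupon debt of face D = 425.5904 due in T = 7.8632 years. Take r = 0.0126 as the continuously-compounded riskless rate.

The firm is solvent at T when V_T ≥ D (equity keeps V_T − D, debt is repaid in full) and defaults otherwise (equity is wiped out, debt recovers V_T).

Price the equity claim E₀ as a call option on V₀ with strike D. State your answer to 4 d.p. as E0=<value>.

E0=259.0498

d₁ = [ln(V₀/D) + (r + σ²/2)T] / (σ√T)
   = [ln(582.6640/425.5904) + (0.0126 + 0.5·0.2658²)·7.8632] / (0.2658·√7.8632)
   = [0.314133 + 0.376842] / 0.745340 = 0.927061
d₂ = d₁ − σ√T = 0.927061 − 0.745340 = 0.181720
N(d₁) = 0.823052,  N(d₂) = 0.572099,  e^(−rT) = 0.905674
E₀ = V₀·N(d₁) − D·e^(−rT)·N(d₂)
   = 582.6640·0.823052 − 425.5904·0.905674·0.572099 = 259.049834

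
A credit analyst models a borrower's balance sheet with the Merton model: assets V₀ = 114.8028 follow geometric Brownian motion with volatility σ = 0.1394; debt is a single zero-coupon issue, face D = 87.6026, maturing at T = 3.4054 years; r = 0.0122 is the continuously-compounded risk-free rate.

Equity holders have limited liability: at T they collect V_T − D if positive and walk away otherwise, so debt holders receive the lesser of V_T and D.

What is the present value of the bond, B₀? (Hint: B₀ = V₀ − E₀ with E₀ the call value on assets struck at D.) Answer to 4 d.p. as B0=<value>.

d₁ = [ln(V₀/D) + (r + σ²/2)T] / (σ√T)
   = [ln(114.8028/87.6026) + (0.0122 + 0.5·0.1394²)·3.4054] / (0.1394·√3.4054)
   = [0.270405 + 0.074633] / 0.257245 = 1.341284
d₂ = d₁ − σ√T = 1.341284 − 0.257245 = 1.084039
N(d₁) = 0.910086,  N(d₂) = 0.860826,  e^(−rT) = 0.959305
E₀ = V₀·N(d₁) − D·e^(−rT)·N(d₂)
   = 114.8028·0.910086 − 87.6026·0.959305·0.860826 = 32.138598
B₀ = V₀ − E₀ = 114.8028 − 32.138598 = 82.664202

B0=82.6642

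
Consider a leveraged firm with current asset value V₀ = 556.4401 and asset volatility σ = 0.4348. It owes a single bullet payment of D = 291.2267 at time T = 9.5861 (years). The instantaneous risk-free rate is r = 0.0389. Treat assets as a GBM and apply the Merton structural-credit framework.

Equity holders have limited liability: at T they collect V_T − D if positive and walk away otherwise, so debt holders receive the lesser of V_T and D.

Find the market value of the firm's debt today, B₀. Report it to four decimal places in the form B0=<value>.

d₁ = [ln(V₀/D) + (r + σ²/2)T] / (σ√T)
   = [ln(556.4401/291.2267) + (0.0389 + 0.5·0.4348²)·9.5861] / (0.4348·√9.5861)
   = [0.647458 + 1.279030] / 1.346203 = 1.431053
d₂ = d₁ − σ√T = 1.431053 − 1.346203 = 0.084850
N(d₁) = 0.923793,  N(d₂) = 0.533810,  e^(−rT) = 0.688735
E₀ = V₀·N(d₁) − D·e^(−rT)·N(d₂)
   = 556.4401·0.923793 − 291.2267·0.688735·0.533810 = 406.964748
B₀ = V₀ − E₀ = 556.4401 − 406.964748 = 149.475352

B0=149.4754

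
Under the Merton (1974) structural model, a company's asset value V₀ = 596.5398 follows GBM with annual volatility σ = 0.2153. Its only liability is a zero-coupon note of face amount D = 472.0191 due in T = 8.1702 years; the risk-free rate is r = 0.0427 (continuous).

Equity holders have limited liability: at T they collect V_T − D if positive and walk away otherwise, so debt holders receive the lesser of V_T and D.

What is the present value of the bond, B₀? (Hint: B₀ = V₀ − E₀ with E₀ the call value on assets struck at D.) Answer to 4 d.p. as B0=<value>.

d₁ = [ln(V₀/D) + (r + σ²/2)T] / (σ√T)
   = [ln(596.5398/472.0191) + (0.0427 + 0.5·0.2153²)·8.1702] / (0.2153·√8.1702)
   = [0.234127 + 0.538229] / 0.615404 = 1.255037
d₂ = d₁ − σ√T = 1.255037 − 0.615404 = 0.639633
N(d₁) = 0.895267,  N(d₂) = 0.738794,  e^(−rT) = 0.705487
E₀ = V₀·N(d₁) − D·e^(−rT)·N(d₂)
   = 596.5398·0.895267 − 472.0191·0.705487·0.738794 = 288.041757
B₀ = V₀ − E₀ = 596.5398 − 288.041757 = 308.498043

B0=308.4980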